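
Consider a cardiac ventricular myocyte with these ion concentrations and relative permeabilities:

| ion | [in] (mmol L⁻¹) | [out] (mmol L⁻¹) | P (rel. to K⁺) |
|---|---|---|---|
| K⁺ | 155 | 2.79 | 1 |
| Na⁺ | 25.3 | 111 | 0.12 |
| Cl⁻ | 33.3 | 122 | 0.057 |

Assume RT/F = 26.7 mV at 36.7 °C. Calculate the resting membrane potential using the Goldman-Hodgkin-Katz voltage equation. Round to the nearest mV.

-59 mV

Vm = 26.7 · ln[(Σ P·[cation]ₒ + Σ P·[anion]ᵢ) / (Σ P·[cation]ᵢ + Σ P·[anion]ₒ)]
Numerator = 1×2.79 + 0.12×111 + 0.057×33.3 = 18.01
Denominator = 1×155 + 0.12×25.3 + 0.057×122 = 165
Vm = 26.7 · ln(0.10915) = 26.7 × (-2.2151) = -59.14 mV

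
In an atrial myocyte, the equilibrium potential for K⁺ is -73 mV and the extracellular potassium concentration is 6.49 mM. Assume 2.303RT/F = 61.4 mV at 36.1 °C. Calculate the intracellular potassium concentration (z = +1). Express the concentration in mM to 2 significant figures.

Nernst: E = (61.4/1) · log₁₀([out]/[in]), so log₁₀([out]/[in]) = -73.0 × 1 / 61.4 = -1.1889.
[out]/[in] = 10^(-1.1889) = 0.06473.
[in] = 6.49 / 0.06473 = 100.3 mM.

100 mM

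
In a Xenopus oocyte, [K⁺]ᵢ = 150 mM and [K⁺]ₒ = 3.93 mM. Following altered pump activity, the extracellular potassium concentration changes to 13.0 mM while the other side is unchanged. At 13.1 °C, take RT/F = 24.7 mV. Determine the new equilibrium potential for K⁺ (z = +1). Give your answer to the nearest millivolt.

-60 mV

After the shift: [K⁺]_out = 13.0, [K⁺]_in = 150 mM.
E_new = (24.7/1)·ln(13.0/150) = 24.70 · (-2.4457) = -60.41 mV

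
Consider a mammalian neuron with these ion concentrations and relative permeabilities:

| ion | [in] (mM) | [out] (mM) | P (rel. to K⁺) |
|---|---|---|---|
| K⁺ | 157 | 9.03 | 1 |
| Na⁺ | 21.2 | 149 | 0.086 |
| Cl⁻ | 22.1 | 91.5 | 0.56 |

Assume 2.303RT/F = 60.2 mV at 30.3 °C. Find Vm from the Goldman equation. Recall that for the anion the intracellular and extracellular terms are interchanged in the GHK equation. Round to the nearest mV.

-47 mV

Vm = 60.2 · log₁₀[(Σ P·[cation]ₒ + Σ P·[anion]ᵢ) / (Σ P·[cation]ᵢ + Σ P·[anion]ₒ)]
Numerator = 1×9.03 + 0.086×149 + 0.56×22.1 = 34.22
Denominator = 1×157 + 0.086×21.2 + 0.56×91.5 = 210.1
Vm = 60.2 · log₁₀(0.1629) = 60.2 × (-0.7881) = -47.44 mV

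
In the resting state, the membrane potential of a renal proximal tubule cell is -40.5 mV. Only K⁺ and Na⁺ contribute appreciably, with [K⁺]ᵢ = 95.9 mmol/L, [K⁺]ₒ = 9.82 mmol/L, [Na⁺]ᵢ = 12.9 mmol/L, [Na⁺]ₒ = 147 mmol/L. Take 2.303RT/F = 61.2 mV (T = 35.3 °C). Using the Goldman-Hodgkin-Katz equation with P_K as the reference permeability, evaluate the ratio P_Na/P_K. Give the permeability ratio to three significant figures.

0.0768

Let α = P_Na/P_K. GHK: Vm = 61.2·log₁₀[(Kₒ + α·Naₒ)/(Kᵢ + α·Naᵢ)].
10^(Vm/61.2) = 10^(-40.5/61.2) = 0.21789
So 0.21789·(Kᵢ + α·Naᵢ) = Kₒ + α·Naₒ → α = (0.21789·95.9 − 9.82) / (147.0 − 0.21789·12.9)
α = (20.9 − 9.82) / (147.0 − 2.811) = 11.08/144.2 = 0.07681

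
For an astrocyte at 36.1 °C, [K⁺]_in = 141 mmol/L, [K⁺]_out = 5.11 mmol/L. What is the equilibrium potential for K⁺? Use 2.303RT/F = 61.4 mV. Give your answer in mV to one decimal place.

E = (61.4/z) · log₁₀([K⁺]_out/[K⁺]_in) with z = +1.
= (61.4/1) · log₁₀(5.11/141) = 61.40 · log₁₀(0.03624)
= 61.40 · (-1.4408) = -88.47 mV

-88.5 mV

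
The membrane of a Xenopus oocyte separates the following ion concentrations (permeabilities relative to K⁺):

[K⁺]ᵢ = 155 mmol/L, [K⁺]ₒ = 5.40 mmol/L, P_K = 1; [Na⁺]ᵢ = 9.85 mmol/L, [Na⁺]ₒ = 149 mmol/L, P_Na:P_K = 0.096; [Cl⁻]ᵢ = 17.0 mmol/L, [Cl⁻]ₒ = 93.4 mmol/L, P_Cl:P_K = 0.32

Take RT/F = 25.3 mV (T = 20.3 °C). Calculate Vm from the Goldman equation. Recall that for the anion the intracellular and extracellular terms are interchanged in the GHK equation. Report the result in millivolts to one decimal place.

Vm = 25.3 · ln[(Σ P·[cation]ₒ + Σ P·[anion]ᵢ) / (Σ P·[cation]ᵢ + Σ P·[anion]ₒ)]
Numerator = 1×5.40 + 0.096×149 + 0.32×17.0 = 25.14
Denominator = 1×155 + 0.096×9.85 + 0.32×93.4 = 185.8
Vm = 25.3 · ln(0.1353) = 25.3 × (-2.0002) = -50.61 mV

-50.6 mV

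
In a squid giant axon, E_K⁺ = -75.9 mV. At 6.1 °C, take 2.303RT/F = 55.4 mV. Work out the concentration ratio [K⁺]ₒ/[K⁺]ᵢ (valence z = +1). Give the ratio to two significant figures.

log₁₀([out]/[in]) = E·z/(55.4) = -75.9 × 1 / 55.4 = -1.3700
[out]/[in] = 10^(-1.3700) = 0.04265

0.043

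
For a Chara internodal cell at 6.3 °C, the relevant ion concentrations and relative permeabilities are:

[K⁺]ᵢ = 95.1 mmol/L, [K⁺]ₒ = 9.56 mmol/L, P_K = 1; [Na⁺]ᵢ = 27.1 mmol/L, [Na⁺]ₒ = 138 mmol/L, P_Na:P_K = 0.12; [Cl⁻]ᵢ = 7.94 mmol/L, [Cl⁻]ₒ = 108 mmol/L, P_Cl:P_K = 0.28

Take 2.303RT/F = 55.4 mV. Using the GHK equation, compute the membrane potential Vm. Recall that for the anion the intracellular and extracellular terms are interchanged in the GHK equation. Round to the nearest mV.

Vm = 55.4 · log₁₀[(Σ P·[cation]ₒ + Σ P·[anion]ᵢ) / (Σ P·[cation]ᵢ + Σ P·[anion]ₒ)]
Numerator = 1×9.56 + 0.12×138 + 0.28×7.94 = 28.34
Denominator = 1×95.1 + 0.12×27.1 + 0.28×108 = 128.6
Vm = 55.4 · log₁₀(0.22041) = 55.4 × (-0.6568) = -36.38 mV

-36 mV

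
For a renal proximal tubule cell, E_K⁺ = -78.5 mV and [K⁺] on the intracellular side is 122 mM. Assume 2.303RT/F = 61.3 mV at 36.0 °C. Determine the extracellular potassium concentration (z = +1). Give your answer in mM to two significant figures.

Nernst: E = (61.3/1) · log₁₀([out]/[in]), so log₁₀([out]/[in]) = -78.5 × 1 / 61.3 = -1.2806.
[out]/[in] = 10^(-1.2806) = 0.05241.
[out] = 0.05241 × 122 = 6.394 mM.

6.4 mM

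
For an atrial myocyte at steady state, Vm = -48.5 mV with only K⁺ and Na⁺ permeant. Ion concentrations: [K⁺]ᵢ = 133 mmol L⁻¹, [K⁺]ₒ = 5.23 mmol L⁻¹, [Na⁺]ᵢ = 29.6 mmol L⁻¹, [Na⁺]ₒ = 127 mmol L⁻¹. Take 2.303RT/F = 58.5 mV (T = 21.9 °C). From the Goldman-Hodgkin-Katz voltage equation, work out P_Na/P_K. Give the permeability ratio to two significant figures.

Let α = P_Na/P_K. GHK: Vm = 58.5·log₁₀[(Kₒ + α·Naₒ)/(Kᵢ + α·Naᵢ)].
10^(Vm/58.5) = 10^(-48.5/58.5) = 0.14823
So 0.14823·(Kᵢ + α·Naᵢ) = Kₒ + α·Naₒ → α = (0.14823·133.0 − 5.23) / (127.0 − 0.14823·29.6)
α = (19.71 − 5.23) / (127.0 − 4.388) = 14.48/122.6 = 0.1181

0.12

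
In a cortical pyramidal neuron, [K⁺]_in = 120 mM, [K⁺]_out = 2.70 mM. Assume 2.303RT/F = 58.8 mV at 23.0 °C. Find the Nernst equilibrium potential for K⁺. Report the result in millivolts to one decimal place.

-96.9 mV

E = (58.8/z) · log₁₀([K⁺]_out/[K⁺]_in) with z = +1.
= (58.8/1) · log₁₀(2.70/120) = 58.80 · log₁₀(0.0225)
= 58.80 · (-1.6478) = -96.89 mV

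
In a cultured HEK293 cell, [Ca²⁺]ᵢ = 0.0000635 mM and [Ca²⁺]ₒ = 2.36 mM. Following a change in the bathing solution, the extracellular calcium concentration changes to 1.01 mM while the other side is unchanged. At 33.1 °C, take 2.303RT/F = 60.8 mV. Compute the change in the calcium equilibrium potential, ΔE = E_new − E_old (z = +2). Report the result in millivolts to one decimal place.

-11.2 mV

E_old = (60.8/2)·log₁₀(2.36/0.0000635) = 138.93 mV
E_new = (60.8/2)·log₁₀(1.01/0.0000635) = 127.73 mV
ΔE = 127.73 − (138.93) = -11.21 mV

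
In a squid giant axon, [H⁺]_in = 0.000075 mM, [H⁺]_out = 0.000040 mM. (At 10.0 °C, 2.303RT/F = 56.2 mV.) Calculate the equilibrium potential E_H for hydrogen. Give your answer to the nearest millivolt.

-15 mV

E = (56.2/z) · log₁₀([H⁺]_out/[H⁺]_in) with z = +1.
= (56.2/1) · log₁₀(0.000040/0.000075) = 56.20 · log₁₀(0.5333)
= 56.20 · (-0.2730) = -15.34 mV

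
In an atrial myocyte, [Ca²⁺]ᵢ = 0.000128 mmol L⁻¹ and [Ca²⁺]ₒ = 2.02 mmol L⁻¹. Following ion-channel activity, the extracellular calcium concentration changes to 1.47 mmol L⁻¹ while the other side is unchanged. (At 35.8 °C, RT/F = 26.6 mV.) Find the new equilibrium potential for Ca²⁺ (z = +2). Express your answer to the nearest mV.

After the shift: [Ca²⁺]_out = 1.47, [Ca²⁺]_in = 0.000128 mmol L⁻¹.
E_new = (26.6/2)·ln(1.47/0.000128) = 13.30 · (9.3487) = 124.34 mV

124 mV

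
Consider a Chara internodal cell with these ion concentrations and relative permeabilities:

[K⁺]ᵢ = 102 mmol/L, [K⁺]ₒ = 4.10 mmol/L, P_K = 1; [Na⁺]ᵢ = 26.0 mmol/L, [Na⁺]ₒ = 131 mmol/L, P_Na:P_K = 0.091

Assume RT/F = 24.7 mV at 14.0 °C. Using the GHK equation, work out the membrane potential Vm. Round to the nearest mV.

Vm = 24.7 · ln[(Σ P·[cation]ₒ + Σ P·[anion]ᵢ) / (Σ P·[cation]ᵢ + Σ P·[anion]ₒ)]
Numerator = 1×4.10 + 0.091×131 = 16.02
Denominator = 1×102 + 0.091×26.0 = 104.4
Vm = 24.7 · ln(0.15351) = 24.7 × (-1.8740) = -46.29 mV

-46 mV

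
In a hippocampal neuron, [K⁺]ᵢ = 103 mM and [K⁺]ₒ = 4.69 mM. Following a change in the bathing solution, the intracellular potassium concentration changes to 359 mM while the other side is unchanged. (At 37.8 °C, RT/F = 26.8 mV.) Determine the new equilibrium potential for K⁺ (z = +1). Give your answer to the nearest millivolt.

-116 mV

After the shift: [K⁺]_out = 4.69, [K⁺]_in = 359 mM.
E_new = (26.8/1)·ln(4.69/359) = 26.80 · (-4.3379) = -116.26 mV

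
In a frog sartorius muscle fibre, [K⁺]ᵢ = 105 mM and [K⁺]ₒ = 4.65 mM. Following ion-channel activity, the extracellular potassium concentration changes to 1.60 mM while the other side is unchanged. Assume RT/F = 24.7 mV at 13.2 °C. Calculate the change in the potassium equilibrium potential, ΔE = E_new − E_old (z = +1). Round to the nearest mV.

E_old = (24.7/1)·ln(4.65/105) = -76.99 mV
E_new = (24.7/1)·ln(1.60/105) = -103.34 mV
ΔE = -103.34 − (-76.99) = -26.35 mV

-26 mV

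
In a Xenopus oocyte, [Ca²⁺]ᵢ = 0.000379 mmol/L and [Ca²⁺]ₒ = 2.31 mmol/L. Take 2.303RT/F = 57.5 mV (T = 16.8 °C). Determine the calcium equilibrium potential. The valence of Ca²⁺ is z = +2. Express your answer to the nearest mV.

E = (57.5/z) · log₁₀([Ca²⁺]_out/[Ca²⁺]_in) with z = +2.
= (57.5/2) · log₁₀(2.31/0.000379) = 28.75 · log₁₀(6095)
= 28.75 · (3.7850) = 108.82 mV

109 mV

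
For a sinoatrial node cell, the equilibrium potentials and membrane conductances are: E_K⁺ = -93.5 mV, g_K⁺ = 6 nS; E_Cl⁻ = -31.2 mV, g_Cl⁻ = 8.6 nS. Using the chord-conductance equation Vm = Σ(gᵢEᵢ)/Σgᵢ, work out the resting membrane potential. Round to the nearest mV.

Σ gᵢEᵢ = 6·(-93.5) + 8.6·(-31.2) = -829.32
Σ gᵢ = 6 + 8.6 = 14.6
Vm = -829.32 / 14.6 = -56.80 mV

-57 mV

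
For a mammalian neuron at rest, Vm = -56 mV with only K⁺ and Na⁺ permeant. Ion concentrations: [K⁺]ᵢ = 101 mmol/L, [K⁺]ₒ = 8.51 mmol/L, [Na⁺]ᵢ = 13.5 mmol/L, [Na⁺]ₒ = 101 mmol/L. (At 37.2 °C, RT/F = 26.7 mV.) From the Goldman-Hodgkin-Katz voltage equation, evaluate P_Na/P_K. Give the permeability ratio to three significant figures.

Let α = P_Na/P_K. GHK: Vm = 26.7·ln[(Kₒ + α·Naₒ)/(Kᵢ + α·Naᵢ)].
e^(Vm/26.7) = e^(-56.0/26.7) = 0.12278
So 0.12278·(Kᵢ + α·Naᵢ) = Kₒ + α·Naₒ → α = (0.12278·101.0 − 8.51) / (101.0 − 0.12278·13.5)
α = (12.4 − 8.51) / (101.0 − 1.658) = 3.891/99.34 = 0.03916

0.0392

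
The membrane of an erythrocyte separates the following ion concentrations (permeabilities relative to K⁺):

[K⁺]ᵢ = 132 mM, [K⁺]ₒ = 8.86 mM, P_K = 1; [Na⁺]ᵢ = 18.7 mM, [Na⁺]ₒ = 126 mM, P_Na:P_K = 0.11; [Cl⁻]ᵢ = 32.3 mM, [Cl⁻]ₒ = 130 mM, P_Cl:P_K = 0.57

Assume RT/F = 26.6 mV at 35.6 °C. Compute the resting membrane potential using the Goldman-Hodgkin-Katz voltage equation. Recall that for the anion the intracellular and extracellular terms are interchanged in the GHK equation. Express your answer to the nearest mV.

-43 mV

Vm = 26.6 · ln[(Σ P·[cation]ₒ + Σ P·[anion]ᵢ) / (Σ P·[cation]ᵢ + Σ P·[anion]ₒ)]
Numerator = 1×8.86 + 0.11×126 + 0.57×32.3 = 41.13
Denominator = 1×132 + 0.11×18.7 + 0.57×130 = 208.2
Vm = 26.6 · ln(0.1976) = 26.6 × (-1.6215) = -43.13 mV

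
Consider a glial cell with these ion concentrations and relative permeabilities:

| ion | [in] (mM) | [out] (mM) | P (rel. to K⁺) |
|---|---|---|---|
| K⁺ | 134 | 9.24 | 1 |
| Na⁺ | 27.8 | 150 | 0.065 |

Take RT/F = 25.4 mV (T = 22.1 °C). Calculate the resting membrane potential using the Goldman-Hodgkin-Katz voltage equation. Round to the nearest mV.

Vm = 25.4 · ln[(Σ P·[cation]ₒ + Σ P·[anion]ᵢ) / (Σ P·[cation]ᵢ + Σ P·[anion]ₒ)]
Numerator = 1×9.24 + 0.065×150 = 18.99
Denominator = 1×134 + 0.065×27.8 = 135.8
Vm = 25.4 · ln(0.13983) = 25.4 × (-1.9673) = -49.97 mV

-50 mV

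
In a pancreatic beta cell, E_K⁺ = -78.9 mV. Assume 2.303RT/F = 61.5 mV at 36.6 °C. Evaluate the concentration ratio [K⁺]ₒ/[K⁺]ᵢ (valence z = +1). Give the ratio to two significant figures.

0.052

log₁₀([out]/[in]) = E·z/(61.5) = -78.9 × 1 / 61.5 = -1.2829
[out]/[in] = 10^(-1.2829) = 0.05213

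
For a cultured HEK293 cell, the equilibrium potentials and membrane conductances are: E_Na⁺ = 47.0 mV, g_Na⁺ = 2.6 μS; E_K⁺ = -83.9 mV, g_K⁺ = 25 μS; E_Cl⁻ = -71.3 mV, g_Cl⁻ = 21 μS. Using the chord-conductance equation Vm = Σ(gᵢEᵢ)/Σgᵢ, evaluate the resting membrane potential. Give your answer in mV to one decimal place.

-71.5 mV

Σ gᵢEᵢ = 2.6·(47.0) + 25·(-83.9) + 21·(-71.3) = -3472.60
Σ gᵢ = 2.6 + 25 + 21 = 48.6
Vm = -3472.60 / 48.6 = -71.45 mV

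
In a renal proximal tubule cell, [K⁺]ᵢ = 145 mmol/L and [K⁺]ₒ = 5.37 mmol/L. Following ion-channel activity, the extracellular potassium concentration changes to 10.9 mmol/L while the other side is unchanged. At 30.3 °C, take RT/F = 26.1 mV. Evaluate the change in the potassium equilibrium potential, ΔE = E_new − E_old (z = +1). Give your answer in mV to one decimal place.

18.5 mV

E_old = (26.1/1)·ln(5.37/145) = -86.02 mV
E_new = (26.1/1)·ln(10.9/145) = -67.55 mV
ΔE = -67.55 − (-86.02) = 18.48 mV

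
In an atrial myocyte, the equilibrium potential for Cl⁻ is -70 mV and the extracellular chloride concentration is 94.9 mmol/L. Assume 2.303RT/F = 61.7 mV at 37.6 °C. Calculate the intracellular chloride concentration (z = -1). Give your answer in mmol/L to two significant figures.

7.0 mmol/L

Nernst: E = (61.7/-1) · log₁₀([out]/[in]), so log₁₀([out]/[in]) = -70.0 × -1 / 61.7 = 1.1345.
[out]/[in] = 10^(1.1345) = 13.63.
[in] = 94.9 / 13.63 = 6.962 mmol/L.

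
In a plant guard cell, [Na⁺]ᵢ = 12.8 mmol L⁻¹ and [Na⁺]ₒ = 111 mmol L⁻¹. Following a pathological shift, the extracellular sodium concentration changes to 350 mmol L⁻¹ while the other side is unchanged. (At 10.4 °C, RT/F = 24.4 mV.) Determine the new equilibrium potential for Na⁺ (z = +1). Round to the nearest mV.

After the shift: [Na⁺]_out = 350, [Na⁺]_in = 12.8 mmol L⁻¹.
E_new = (24.4/1)·ln(350/12.8) = 24.40 · (3.3085) = 80.73 mV

81 mV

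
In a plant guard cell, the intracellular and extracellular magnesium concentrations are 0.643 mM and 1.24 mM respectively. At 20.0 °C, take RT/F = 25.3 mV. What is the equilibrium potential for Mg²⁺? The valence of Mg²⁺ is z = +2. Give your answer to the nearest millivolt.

8 mV

E = (25.3/z) · ln([Mg²⁺]_out/[Mg²⁺]_in) with z = +2.
= (25.3/2) · ln(1.24/0.643) = 12.65 · ln(1.928)
= 12.65 · (0.6567) = 8.31 mV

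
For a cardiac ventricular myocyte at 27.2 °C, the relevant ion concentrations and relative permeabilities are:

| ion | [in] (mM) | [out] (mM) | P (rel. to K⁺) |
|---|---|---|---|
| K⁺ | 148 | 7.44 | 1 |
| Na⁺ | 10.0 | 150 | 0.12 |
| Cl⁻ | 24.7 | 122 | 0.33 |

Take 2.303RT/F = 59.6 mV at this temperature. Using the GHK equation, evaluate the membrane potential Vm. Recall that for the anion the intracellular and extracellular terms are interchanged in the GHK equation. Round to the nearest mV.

Vm = 59.6 · log₁₀[(Σ P·[cation]ₒ + Σ P·[anion]ᵢ) / (Σ P·[cation]ᵢ + Σ P·[anion]ₒ)]
Numerator = 1×7.44 + 0.12×150 + 0.33×24.7 = 33.59
Denominator = 1×148 + 0.12×10.0 + 0.33×122 = 189.5
Vm = 59.6 · log₁₀(0.1773) = 59.6 × (-0.7513) = -44.78 mV

-45 mV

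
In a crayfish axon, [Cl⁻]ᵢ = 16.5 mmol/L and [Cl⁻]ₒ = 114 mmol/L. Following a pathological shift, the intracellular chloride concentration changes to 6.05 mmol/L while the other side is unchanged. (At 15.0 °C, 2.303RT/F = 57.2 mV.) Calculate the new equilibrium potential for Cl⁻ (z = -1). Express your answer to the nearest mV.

After the shift: [Cl⁻]_out = 114, [Cl⁻]_in = 6.05 mmol/L.
E_new = (57.2/-1)·log₁₀(114/6.05) = -57.20 · (1.2751) = -72.94 mV

-73 mV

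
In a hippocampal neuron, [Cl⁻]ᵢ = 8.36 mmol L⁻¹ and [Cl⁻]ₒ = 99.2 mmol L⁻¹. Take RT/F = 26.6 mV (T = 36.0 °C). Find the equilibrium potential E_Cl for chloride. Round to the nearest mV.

E = (26.6/z) · ln([Cl⁻]_out/[Cl⁻]_in) with z = -1.
For an anion, dividing by z = -1 reverses the sign.
= (26.6/-1) · ln(99.2/8.36) = -26.60 · ln(11.87)
= -26.60 · (2.4737) = -65.80 mV

-66 mV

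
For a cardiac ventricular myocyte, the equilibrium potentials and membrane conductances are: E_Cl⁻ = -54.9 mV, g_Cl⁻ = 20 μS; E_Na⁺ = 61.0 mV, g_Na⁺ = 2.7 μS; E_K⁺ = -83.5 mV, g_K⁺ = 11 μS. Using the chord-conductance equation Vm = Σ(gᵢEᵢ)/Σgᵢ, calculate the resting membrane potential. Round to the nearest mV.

Σ gᵢEᵢ = 20·(-54.9) + 2.7·(61.0) + 11·(-83.5) = -1851.80
Σ gᵢ = 20 + 2.7 + 11 = 33.7
Vm = -1851.80 / 33.7 = -54.95 mV

-55 mV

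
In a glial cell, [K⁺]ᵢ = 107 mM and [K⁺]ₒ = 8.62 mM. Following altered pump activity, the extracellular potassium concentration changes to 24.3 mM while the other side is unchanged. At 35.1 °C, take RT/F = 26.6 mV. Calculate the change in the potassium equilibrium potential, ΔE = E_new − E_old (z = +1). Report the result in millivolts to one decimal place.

E_old = (26.6/1)·ln(8.62/107) = -67.00 mV
E_new = (26.6/1)·ln(24.3/107) = -39.43 mV
ΔE = -39.43 − (-67.00) = 27.57 mV

27.6 mV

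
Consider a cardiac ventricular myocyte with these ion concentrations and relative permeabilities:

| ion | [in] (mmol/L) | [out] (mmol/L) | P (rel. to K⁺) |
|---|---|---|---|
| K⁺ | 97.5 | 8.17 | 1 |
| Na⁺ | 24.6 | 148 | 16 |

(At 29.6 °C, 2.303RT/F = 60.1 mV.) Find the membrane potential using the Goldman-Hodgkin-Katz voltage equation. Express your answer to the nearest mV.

41 mV

Vm = 60.1 · log₁₀[(Σ P·[cation]ₒ + Σ P·[anion]ᵢ) / (Σ P·[cation]ᵢ + Σ P·[anion]ₒ)]
Numerator = 1×8.17 + 16×148 = 2376
Denominator = 1×97.5 + 16×24.6 = 491.1
Vm = 60.1 · log₁₀(4.8385) = 60.1 × (0.6847) = 41.15 mV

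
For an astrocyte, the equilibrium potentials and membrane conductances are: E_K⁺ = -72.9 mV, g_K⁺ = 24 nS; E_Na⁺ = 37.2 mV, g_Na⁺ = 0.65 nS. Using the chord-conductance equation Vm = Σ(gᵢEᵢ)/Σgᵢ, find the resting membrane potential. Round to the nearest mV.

Σ gᵢEᵢ = 24·(-72.9) + 0.65·(37.2) = -1725.42
Σ gᵢ = 24 + 0.65 = 24.65
Vm = -1725.42 / 24.65 = -70.00 mV

-70 mV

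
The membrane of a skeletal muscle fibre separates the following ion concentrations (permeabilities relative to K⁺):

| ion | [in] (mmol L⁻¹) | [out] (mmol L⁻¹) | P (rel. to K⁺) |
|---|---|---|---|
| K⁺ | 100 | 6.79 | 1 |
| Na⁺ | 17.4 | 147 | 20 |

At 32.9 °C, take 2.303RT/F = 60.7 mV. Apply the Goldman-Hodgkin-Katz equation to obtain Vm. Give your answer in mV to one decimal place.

Vm = 60.7 · log₁₀[(Σ P·[cation]ₒ + Σ P·[anion]ᵢ) / (Σ P·[cation]ᵢ + Σ P·[anion]ₒ)]
Numerator = 1×6.79 + 20×147 = 2947
Denominator = 1×100 + 20×17.4 = 448
Vm = 60.7 · log₁₀(6.5777) = 60.7 × (0.8181) = 49.66 mV

49.7 mV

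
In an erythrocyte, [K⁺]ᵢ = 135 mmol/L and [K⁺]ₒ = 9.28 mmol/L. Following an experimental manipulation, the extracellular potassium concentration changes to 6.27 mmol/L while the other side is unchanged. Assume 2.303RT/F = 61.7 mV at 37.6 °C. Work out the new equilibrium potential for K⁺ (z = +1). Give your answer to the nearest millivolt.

After the shift: [K⁺]_out = 6.27, [K⁺]_in = 135 mmol/L.
E_new = (61.7/1)·log₁₀(6.27/135) = 61.70 · (-1.3331) = -82.25 mV

-82 mV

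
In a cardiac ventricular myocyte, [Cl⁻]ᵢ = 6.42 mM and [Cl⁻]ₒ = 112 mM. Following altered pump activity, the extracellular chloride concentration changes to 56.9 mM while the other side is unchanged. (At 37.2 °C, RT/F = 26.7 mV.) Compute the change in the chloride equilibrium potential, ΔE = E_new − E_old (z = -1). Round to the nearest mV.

E_old = (26.7/-1)·ln(112/6.42) = -76.34 mV
E_new = (26.7/-1)·ln(56.9/6.42) = -58.26 mV
ΔE = -58.26 − (-76.34) = 18.08 mV

18 mV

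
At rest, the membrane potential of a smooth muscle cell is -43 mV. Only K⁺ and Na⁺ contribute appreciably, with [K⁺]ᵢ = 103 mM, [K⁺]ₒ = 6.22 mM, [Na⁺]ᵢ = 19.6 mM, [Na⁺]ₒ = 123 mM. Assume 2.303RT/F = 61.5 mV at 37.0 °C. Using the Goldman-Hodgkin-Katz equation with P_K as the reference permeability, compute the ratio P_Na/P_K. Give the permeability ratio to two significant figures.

0.12

Let α = P_Na/P_K. GHK: Vm = 61.5·log₁₀[(Kₒ + α·Naₒ)/(Kᵢ + α·Naᵢ)].
10^(Vm/61.5) = 10^(-43.0/61.5) = 0.1999
So 0.1999·(Kᵢ + α·Naᵢ) = Kₒ + α·Naₒ → α = (0.1999·103.0 − 6.22) / (123.0 − 0.1999·19.6)
α = (20.59 − 6.22) / (123.0 − 3.918) = 14.37/119.1 = 0.1207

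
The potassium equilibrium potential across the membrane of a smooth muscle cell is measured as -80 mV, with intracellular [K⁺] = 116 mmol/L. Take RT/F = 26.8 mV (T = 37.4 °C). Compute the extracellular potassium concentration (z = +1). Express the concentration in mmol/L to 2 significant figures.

5.9 mmol/L

Nernst: E = (26.8/1) · ln([out]/[in]), so ln([out]/[in]) = -80.0 × 1 / 26.8 = -2.9851.
[out]/[in] = e^(-2.9851) = 0.05054.
[out] = 0.05054 × 116 = 5.862 mmol/L.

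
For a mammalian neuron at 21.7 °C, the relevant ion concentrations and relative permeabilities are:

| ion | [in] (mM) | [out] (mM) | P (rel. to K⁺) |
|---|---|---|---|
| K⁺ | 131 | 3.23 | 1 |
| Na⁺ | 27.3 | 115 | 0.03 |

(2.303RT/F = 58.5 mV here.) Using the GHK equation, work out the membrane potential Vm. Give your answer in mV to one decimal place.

Vm = 58.5 · log₁₀[(Σ P·[cation]ₒ + Σ P·[anion]ᵢ) / (Σ P·[cation]ᵢ + Σ P·[anion]ₒ)]
Numerator = 1×3.23 + 0.03×115 = 6.68
Denominator = 1×131 + 0.03×27.3 = 131.8
Vm = 58.5 · log₁₀(0.050676) = 58.5 × (-1.2952) = -75.77 mV

-75.8 mV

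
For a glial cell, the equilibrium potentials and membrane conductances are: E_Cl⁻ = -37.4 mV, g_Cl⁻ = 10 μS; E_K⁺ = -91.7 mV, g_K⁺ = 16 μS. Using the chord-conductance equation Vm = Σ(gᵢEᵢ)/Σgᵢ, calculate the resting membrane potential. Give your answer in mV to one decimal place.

-70.8 mV

Σ gᵢEᵢ = 10·(-37.4) + 16·(-91.7) = -1841.20
Σ gᵢ = 10 + 16 = 26
Vm = -1841.20 / 26 = -70.82 mV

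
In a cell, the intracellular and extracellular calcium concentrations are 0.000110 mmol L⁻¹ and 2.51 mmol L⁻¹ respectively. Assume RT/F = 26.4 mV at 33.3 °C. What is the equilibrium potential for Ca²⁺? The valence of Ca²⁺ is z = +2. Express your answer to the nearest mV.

132 mV

E = (26.4/z) · ln([Ca²⁺]_out/[Ca²⁺]_in) with z = +2.
= (26.4/2) · ln(2.51/0.000110) = 13.20 · ln(2.282e+04)
= 13.20 · (10.0353) = 132.47 mV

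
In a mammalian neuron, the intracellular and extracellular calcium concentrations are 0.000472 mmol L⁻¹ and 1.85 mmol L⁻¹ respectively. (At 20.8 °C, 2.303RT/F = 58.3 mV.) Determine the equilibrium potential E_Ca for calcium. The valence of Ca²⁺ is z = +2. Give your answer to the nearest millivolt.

105 mV

E = (58.3/z) · log₁₀([Ca²⁺]_out/[Ca²⁺]_in) with z = +2.
= (58.3/2) · log₁₀(1.85/0.000472) = 29.15 · log₁₀(3919)
= 29.15 · (3.5932) = 104.74 mV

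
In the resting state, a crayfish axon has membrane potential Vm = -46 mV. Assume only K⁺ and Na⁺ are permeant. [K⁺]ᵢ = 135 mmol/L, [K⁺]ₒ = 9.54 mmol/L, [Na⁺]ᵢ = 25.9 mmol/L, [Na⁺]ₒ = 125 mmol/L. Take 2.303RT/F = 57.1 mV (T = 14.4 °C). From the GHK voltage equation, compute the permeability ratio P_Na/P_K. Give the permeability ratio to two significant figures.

0.096

Let α = P_Na/P_K. GHK: Vm = 57.1·log₁₀[(Kₒ + α·Naₒ)/(Kᵢ + α·Naᵢ)].
10^(Vm/57.1) = 10^(-46.0/57.1) = 0.15646
So 0.15646·(Kᵢ + α·Naᵢ) = Kₒ + α·Naₒ → α = (0.15646·135.0 − 9.54) / (125.0 − 0.15646·25.9)
α = (21.12 − 9.54) / (125.0 − 4.052) = 11.58/120.9 = 0.09576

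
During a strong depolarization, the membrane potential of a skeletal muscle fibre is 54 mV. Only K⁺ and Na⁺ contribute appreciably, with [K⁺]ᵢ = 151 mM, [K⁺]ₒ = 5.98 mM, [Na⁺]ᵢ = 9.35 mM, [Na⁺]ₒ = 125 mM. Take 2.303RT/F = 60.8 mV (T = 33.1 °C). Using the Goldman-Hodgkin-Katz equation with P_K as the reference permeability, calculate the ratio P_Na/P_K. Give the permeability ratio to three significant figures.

22.0

Let α = P_Na/P_K. GHK: Vm = 60.8·log₁₀[(Kₒ + α·Naₒ)/(Kᵢ + α·Naᵢ)].
10^(Vm/60.8) = 10^(54.0/60.8) = 7.7296
So 7.7296·(Kᵢ + α·Naᵢ) = Kₒ + α·Naₒ → α = (7.7296·151.0 − 5.98) / (125.0 − 7.7296·9.35)
α = (1167 − 5.98) / (125.0 − 72.27) = 1161/52.73 = 22.02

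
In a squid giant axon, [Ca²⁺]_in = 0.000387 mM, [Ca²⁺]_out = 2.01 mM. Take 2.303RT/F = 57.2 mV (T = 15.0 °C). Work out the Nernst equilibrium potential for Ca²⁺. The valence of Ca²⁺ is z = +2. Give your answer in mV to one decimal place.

E = (57.2/z) · log₁₀([Ca²⁺]_out/[Ca²⁺]_in) with z = +2.
= (57.2/2) · log₁₀(2.01/0.000387) = 28.60 · log₁₀(5194)
= 28.60 · (3.7155) = 106.26 mV

106.3 mV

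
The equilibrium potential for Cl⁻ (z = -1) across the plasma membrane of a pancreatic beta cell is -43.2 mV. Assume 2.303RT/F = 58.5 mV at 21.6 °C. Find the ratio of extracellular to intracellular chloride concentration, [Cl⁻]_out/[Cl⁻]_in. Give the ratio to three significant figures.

5.48

log₁₀([out]/[in]) = E·z/(58.5) = -43.2 × -1 / 58.5 = 0.7385
[out]/[in] = 10^(0.7385) = 5.476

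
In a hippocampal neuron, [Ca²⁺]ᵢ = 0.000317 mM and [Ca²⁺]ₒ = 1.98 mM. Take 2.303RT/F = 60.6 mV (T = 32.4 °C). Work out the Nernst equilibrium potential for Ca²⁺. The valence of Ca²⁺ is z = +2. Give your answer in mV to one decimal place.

115.0 mV

E = (60.6/z) · log₁₀([Ca²⁺]_out/[Ca²⁺]_in) with z = +2.
= (60.6/2) · log₁₀(1.98/0.000317) = 30.30 · log₁₀(6246)
= 30.30 · (3.7956) = 115.01 mV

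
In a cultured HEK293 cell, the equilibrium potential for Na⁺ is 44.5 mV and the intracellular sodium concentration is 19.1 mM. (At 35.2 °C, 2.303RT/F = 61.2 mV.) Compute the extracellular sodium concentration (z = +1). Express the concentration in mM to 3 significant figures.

102 mM

Nernst: E = (61.2/1) · log₁₀([out]/[in]), so log₁₀([out]/[in]) = 44.5 × 1 / 61.2 = 0.7271.
[out]/[in] = 10^(0.7271) = 5.335.
[out] = 5.335 × 19.1 = 101.9 mM.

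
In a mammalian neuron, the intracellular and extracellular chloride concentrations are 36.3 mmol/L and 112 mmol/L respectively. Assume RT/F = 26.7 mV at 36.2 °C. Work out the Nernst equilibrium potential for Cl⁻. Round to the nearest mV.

-30 mV

E = (26.7/z) · ln([Cl⁻]_out/[Cl⁻]_in) with z = -1.
For an anion, dividing by z = -1 reverses the sign.
= (26.7/-1) · ln(112/36.3) = -26.70 · ln(3.085)
= -26.70 · (1.1267) = -30.08 mV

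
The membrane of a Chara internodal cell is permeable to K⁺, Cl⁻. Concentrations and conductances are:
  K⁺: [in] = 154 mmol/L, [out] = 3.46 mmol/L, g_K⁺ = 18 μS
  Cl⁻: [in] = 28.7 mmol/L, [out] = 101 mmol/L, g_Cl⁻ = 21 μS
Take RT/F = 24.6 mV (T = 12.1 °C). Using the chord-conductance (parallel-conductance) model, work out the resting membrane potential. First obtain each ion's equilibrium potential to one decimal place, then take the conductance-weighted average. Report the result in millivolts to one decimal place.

-59.8 mV

E_K⁺ = (24.6/1)·ln(3.46/154) = -93.4 mV
E_Cl⁻ = (24.6/-1)·ln(101/28.7) = -31.0 mV
Vm = (Σ gᵢEᵢ)/(Σ gᵢ) = (18·-93.4 + 21·-31.0) / (18 + 21)
= -2332.20 / 39 = -59.80 mV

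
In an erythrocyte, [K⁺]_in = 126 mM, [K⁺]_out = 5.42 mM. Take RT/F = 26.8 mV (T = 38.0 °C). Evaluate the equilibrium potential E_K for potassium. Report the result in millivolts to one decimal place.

-84.3 mV

E = (26.8/z) · ln([K⁺]_out/[K⁺]_in) with z = +1.
= (26.8/1) · ln(5.42/126) = 26.80 · ln(0.04302)
= 26.80 · (-3.1462) = -84.32 mV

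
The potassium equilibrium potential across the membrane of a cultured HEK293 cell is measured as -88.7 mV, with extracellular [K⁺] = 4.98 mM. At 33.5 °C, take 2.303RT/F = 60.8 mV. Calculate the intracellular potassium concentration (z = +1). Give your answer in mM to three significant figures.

143 mM

Nernst: E = (60.8/1) · log₁₀([out]/[in]), so log₁₀([out]/[in]) = -88.7 × 1 / 60.8 = -1.4589.
[out]/[in] = 10^(-1.4589) = 0.03476.
[in] = 4.98 / 0.03476 = 143.3 mM.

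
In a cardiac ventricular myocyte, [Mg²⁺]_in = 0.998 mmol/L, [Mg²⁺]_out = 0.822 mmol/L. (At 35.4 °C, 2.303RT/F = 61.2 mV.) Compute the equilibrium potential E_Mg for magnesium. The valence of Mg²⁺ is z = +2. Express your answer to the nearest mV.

E = (61.2/z) · log₁₀([Mg²⁺]_out/[Mg²⁺]_in) with z = +2.
= (61.2/2) · log₁₀(0.822/0.998) = 30.60 · log₁₀(0.8236)
= 30.60 · (-0.0843) = -2.58 mV

-3 mV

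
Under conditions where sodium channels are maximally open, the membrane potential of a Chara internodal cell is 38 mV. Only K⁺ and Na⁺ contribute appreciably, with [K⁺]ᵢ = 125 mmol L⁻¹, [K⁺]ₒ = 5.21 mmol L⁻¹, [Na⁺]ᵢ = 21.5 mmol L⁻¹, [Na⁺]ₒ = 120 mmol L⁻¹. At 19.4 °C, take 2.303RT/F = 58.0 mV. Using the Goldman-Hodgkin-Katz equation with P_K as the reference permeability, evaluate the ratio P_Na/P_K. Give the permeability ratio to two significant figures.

25

Let α = P_Na/P_K. GHK: Vm = 58.0·log₁₀[(Kₒ + α·Naₒ)/(Kᵢ + α·Naᵢ)].
10^(Vm/58.0) = 10^(38.0/58.0) = 4.5204
So 4.5204·(Kᵢ + α·Naᵢ) = Kₒ + α·Naₒ → α = (4.5204·125.0 − 5.21) / (120.0 − 4.5204·21.5)
α = (565 − 5.21) / (120.0 − 97.19) = 559.8/22.81 = 24.54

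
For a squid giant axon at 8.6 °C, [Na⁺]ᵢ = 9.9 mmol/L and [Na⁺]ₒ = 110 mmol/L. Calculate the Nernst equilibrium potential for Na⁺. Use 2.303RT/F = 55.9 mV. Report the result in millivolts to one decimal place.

E = (55.9/z) · log₁₀([Na⁺]_out/[Na⁺]_in) with z = +1.
= (55.9/1) · log₁₀(110/9.9) = 55.90 · log₁₀(11.11)
= 55.90 · (1.0458) = 58.46 mV

58.5 mV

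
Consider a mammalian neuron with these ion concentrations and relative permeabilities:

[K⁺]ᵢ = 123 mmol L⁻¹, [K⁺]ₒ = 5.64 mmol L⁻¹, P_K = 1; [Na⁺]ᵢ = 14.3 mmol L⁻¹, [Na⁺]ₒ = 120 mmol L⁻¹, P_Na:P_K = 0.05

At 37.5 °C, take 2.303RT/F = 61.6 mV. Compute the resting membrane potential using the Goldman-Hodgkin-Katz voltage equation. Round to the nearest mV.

-63 mV

Vm = 61.6 · log₁₀[(Σ P·[cation]ₒ + Σ P·[anion]ᵢ) / (Σ P·[cation]ᵢ + Σ P·[anion]ₒ)]
Numerator = 1×5.64 + 0.05×120 = 11.64
Denominator = 1×123 + 0.05×14.3 = 123.7
Vm = 61.6 · log₁₀(0.094087) = 61.6 × (-1.0265) = -63.23 mV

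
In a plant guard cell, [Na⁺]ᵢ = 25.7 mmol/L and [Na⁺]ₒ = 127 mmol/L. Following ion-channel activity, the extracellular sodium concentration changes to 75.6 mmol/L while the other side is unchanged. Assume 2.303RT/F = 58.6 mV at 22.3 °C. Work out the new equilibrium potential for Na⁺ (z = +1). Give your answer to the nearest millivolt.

27 mV

After the shift: [Na⁺]_out = 75.6, [Na⁺]_in = 25.7 mmol/L.
E_new = (58.6/1)·log₁₀(75.6/25.7) = 58.60 · (0.4686) = 27.46 mV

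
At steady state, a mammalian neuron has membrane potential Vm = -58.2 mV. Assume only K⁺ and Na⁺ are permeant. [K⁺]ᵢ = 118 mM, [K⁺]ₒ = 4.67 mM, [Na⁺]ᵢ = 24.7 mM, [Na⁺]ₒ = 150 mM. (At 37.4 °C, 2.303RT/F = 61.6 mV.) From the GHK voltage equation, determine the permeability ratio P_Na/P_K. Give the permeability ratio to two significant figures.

0.059

Let α = P_Na/P_K. GHK: Vm = 61.6·log₁₀[(Kₒ + α·Naₒ)/(Kᵢ + α·Naᵢ)].
10^(Vm/61.6) = 10^(-58.2/61.6) = 0.11355
So 0.11355·(Kᵢ + α·Naᵢ) = Kₒ + α·Naₒ → α = (0.11355·118.0 − 4.67) / (150.0 − 0.11355·24.7)
α = (13.4 − 4.67) / (150.0 − 2.805) = 8.729/147.2 = 0.0593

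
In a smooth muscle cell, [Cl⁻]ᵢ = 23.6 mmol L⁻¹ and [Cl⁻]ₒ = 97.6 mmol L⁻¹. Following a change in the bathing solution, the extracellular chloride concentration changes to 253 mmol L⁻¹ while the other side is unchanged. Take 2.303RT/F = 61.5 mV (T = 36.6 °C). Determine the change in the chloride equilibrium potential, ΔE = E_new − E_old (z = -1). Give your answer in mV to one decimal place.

E_old = (61.5/-1)·log₁₀(97.6/23.6) = -37.92 mV
E_new = (61.5/-1)·log₁₀(253/23.6) = -63.36 mV
ΔE = -63.36 − (-37.92) = -25.44 mV

-25.4 mV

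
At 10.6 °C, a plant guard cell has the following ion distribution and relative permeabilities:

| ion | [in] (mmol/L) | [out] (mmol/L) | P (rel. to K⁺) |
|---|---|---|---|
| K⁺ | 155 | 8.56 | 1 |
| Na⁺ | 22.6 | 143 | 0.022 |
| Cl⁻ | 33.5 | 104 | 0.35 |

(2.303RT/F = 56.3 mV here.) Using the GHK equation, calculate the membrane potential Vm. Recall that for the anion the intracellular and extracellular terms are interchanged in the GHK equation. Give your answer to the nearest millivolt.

-51 mV

Vm = 56.3 · log₁₀[(Σ P·[cation]ₒ + Σ P·[anion]ᵢ) / (Σ P·[cation]ᵢ + Σ P·[anion]ₒ)]
Numerator = 1×8.56 + 0.022×143 + 0.35×33.5 = 23.43
Denominator = 1×155 + 0.022×22.6 + 0.35×104 = 191.9
Vm = 56.3 · log₁₀(0.1221) = 56.3 × (-0.9133) = -51.42 mV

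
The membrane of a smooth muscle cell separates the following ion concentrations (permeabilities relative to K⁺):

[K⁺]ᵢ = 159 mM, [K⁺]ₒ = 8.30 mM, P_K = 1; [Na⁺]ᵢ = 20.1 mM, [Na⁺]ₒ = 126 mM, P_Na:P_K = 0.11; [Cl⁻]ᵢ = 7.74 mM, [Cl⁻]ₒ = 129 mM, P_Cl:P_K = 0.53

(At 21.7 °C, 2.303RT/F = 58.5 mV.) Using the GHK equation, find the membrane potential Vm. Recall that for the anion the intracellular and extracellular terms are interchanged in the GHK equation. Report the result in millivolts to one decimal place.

Vm = 58.5 · log₁₀[(Σ P·[cation]ₒ + Σ P·[anion]ᵢ) / (Σ P·[cation]ᵢ + Σ P·[anion]ₒ)]
Numerator = 1×8.30 + 0.11×126 + 0.53×7.74 = 26.26
Denominator = 1×159 + 0.11×20.1 + 0.53×129 = 229.6
Vm = 58.5 · log₁₀(0.11439) = 58.5 × (-0.9416) = -55.08 mV

-55.1 mV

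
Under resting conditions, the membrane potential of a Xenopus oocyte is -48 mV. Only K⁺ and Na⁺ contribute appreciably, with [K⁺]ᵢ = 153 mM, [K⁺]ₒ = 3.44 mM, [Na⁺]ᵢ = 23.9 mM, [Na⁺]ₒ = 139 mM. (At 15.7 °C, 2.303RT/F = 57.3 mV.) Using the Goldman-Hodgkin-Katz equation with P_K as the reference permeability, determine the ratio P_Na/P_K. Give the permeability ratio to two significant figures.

Let α = P_Na/P_K. GHK: Vm = 57.3·log₁₀[(Kₒ + α·Naₒ)/(Kᵢ + α·Naᵢ)].
10^(Vm/57.3) = 10^(-48.0/57.3) = 0.14531
So 0.14531·(Kᵢ + α·Naᵢ) = Kₒ + α·Naₒ → α = (0.14531·153.0 − 3.44) / (139.0 − 0.14531·23.9)
α = (22.23 − 3.44) / (139.0 − 3.473) = 18.79/135.5 = 0.1387

0.14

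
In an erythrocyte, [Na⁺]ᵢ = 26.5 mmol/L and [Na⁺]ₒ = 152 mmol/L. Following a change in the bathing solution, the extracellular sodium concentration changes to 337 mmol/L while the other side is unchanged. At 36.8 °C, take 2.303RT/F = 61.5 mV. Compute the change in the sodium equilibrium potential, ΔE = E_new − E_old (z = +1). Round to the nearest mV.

21 mV

E_old = (61.5/1)·log₁₀(152/26.5) = 46.65 mV
E_new = (61.5/1)·log₁₀(337/26.5) = 67.92 mV
ΔE = 67.92 − (46.65) = 21.27 mV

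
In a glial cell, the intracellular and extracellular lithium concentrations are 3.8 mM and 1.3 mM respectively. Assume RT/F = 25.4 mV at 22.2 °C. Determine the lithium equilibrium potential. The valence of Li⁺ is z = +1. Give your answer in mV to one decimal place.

-27.2 mV

E = (25.4/z) · ln([Li⁺]_out/[Li⁺]_in) with z = +1.
= (25.4/1) · ln(1.3/3.8) = 25.40 · ln(0.3421)
= 25.40 · (-1.0726) = -27.24 mV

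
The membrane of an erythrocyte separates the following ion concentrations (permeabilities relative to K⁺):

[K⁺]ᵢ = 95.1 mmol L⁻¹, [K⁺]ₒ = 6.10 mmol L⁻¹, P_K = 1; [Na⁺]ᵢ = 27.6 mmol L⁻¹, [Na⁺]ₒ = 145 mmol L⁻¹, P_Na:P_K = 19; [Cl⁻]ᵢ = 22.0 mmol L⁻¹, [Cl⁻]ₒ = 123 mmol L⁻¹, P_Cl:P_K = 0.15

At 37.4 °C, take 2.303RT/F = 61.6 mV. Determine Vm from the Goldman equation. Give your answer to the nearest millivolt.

Vm = 61.6 · log₁₀[(Σ P·[cation]ₒ + Σ P·[anion]ᵢ) / (Σ P·[cation]ᵢ + Σ P·[anion]ₒ)]
Numerator = 1×6.10 + 19×145 + 0.15×22.0 = 2764
Denominator = 1×95.1 + 19×27.6 + 0.15×123 = 638
Vm = 61.6 · log₁₀(4.3333) = 61.6 × (0.6368) = 39.23 mV

39 mV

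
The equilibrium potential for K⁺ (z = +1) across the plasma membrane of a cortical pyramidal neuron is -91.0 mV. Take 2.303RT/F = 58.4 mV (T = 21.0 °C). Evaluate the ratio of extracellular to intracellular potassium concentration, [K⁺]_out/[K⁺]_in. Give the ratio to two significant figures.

log₁₀([out]/[in]) = E·z/(58.4) = -91.0 × 1 / 58.4 = -1.5582
[out]/[in] = 10^(-1.5582) = 0.02766

0.028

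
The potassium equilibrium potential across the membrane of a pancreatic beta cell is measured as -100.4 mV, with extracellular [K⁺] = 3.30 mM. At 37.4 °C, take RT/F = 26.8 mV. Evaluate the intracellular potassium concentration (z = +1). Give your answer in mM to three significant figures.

Nernst: E = (26.8/1) · ln([out]/[in]), so ln([out]/[in]) = -100.4 × 1 / 26.8 = -3.7463.
[out]/[in] = e^(-3.7463) = 0.02361.
[in] = 3.30 / 0.02361 = 139.8 mM.

140 mM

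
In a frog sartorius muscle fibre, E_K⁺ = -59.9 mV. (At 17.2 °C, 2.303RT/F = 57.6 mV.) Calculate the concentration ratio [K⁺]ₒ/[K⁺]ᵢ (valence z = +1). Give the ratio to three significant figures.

0.0912

log₁₀([out]/[in]) = E·z/(57.6) = -59.9 × 1 / 57.6 = -1.0399
[out]/[in] = 10^(-1.0399) = 0.09122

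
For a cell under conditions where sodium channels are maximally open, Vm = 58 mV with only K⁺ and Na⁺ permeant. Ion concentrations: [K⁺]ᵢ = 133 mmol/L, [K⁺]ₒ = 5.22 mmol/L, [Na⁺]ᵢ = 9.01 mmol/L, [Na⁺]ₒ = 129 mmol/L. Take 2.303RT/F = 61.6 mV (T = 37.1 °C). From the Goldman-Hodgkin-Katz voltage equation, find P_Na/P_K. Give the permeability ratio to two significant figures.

Let α = P_Na/P_K. GHK: Vm = 61.6·log₁₀[(Kₒ + α·Naₒ)/(Kᵢ + α·Naᵢ)].
10^(Vm/61.6) = 10^(58.0/61.6) = 8.7409
So 8.7409·(Kᵢ + α·Naᵢ) = Kₒ + α·Naₒ → α = (8.7409·133.0 − 5.22) / (129.0 − 8.7409·9.01)
α = (1163 − 5.22) / (129.0 − 78.76) = 1157/50.24 = 23.03

23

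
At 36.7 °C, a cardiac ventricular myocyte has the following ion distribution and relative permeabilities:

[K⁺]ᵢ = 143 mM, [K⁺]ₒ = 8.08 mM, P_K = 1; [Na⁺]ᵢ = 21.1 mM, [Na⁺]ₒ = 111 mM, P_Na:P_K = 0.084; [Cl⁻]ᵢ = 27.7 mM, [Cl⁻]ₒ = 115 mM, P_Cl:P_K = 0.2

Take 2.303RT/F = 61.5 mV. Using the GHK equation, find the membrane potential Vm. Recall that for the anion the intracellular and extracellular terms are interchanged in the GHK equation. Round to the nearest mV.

-53 mV

Vm = 61.5 · log₁₀[(Σ P·[cation]ₒ + Σ P·[anion]ᵢ) / (Σ P·[cation]ᵢ + Σ P·[anion]ₒ)]
Numerator = 1×8.08 + 0.084×111 + 0.2×27.7 = 22.94
Denominator = 1×143 + 0.084×21.1 + 0.2×115 = 167.8
Vm = 61.5 · log₁₀(0.13676) = 61.5 × (-0.8641) = -53.14 mV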